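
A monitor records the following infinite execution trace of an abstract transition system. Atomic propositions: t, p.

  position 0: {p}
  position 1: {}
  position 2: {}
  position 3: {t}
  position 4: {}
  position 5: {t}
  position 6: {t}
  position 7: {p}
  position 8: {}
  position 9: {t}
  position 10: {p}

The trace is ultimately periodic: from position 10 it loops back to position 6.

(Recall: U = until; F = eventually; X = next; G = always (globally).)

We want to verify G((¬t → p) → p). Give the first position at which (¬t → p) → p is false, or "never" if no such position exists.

Check (¬t → p) → p at each position in order: 0 ✓, 1 ✓, 2 ✓.
At position 3 the labels are {t}, so (¬t → p) → p is false there. This is the first violation.

3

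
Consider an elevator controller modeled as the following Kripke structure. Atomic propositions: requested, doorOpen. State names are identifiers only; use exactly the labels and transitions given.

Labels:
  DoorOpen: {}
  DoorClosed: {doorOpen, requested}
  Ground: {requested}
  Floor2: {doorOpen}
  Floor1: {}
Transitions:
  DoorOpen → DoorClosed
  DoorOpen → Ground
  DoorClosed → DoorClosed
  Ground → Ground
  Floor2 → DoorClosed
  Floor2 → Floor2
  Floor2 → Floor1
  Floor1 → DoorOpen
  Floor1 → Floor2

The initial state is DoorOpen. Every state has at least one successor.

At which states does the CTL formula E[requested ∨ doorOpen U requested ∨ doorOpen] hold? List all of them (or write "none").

States satisfying requested ∨ doorOpen: {DoorClosed, Ground, Floor2}.
States satisfying E[requested ∨ doorOpen U requested ∨ doorOpen]: {DoorClosed, Ground, Floor2}.

{DoorClosed, Ground, Floor2}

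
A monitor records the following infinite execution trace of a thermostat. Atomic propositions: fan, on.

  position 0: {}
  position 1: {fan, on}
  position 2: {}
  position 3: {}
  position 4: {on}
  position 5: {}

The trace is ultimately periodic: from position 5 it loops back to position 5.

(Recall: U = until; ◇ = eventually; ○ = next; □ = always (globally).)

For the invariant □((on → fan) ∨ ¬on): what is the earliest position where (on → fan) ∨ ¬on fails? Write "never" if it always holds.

4

Check (on → fan) ∨ ¬on at each position in order: 0 ✓, 1 ✓, 2 ✓, 3 ✓.
At position 4 the labels are {on}, so (on → fan) ∨ ¬on is false there. This is the first violation.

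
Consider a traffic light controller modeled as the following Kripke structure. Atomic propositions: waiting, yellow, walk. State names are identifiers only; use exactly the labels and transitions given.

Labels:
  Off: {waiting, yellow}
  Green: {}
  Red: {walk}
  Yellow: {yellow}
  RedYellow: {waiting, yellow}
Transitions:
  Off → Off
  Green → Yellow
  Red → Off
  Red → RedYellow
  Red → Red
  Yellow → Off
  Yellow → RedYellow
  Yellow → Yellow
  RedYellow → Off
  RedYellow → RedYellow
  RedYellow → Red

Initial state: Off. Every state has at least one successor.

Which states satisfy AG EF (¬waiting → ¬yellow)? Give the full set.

{Off, Green, Red, Yellow, RedYellow}

States satisfying EF (¬waiting → ¬yellow): {Off, Green, Red, Yellow, RedYellow}.
States satisfying AG EF (¬waiting → ¬yellow): {Off, Green, Red, Yellow, RedYellow}.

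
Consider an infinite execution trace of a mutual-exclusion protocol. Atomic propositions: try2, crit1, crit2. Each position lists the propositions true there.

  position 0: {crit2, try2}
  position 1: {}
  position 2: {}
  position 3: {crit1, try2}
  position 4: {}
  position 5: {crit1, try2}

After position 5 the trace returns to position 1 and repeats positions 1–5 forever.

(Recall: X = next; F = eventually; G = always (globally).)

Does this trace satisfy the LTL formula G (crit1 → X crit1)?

No

crit1 → X crit1 must hold at every position from 0 onward. It fails at position 3, so G (crit1 → X crit1) is false.
Positions where crit1 holds: 3, 5.
Check X crit1 at each: 3→fails, 5→fails.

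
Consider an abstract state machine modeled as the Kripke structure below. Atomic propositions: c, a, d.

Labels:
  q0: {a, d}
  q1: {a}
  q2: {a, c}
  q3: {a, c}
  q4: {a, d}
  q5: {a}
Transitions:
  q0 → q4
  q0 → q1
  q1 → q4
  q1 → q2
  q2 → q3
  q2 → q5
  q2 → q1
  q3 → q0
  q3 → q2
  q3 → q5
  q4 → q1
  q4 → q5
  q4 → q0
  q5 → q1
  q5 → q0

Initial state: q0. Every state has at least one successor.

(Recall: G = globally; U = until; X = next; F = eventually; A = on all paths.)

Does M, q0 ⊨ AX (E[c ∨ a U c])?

States satisfying E[c ∨ a U c]: {q0, q1, q2, q3, q4, q5}.
States satisfying AX (E[c ∨ a U c]): {q0, q1, q2, q3, q4, q5}.
q0 ∈ Sat(AX (E[c ∨ a U c])).

Satisfied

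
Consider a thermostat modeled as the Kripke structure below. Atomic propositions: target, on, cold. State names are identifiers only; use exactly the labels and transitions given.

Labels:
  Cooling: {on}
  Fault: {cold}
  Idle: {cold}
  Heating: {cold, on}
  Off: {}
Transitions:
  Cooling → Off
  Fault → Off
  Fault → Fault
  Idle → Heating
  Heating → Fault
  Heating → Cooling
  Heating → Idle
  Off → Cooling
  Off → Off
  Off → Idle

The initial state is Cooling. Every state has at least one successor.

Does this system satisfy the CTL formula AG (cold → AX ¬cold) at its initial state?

Violated

States satisfying cold → AX ¬cold: {Cooling, Off}.
States satisfying AG (cold → AX ¬cold): ∅.
Fault is reachable from Cooling and violates cold → AX ¬cold, so AG fails at Cooling.
Cooling ∉ Sat(AG (cold → AX ¬cold)).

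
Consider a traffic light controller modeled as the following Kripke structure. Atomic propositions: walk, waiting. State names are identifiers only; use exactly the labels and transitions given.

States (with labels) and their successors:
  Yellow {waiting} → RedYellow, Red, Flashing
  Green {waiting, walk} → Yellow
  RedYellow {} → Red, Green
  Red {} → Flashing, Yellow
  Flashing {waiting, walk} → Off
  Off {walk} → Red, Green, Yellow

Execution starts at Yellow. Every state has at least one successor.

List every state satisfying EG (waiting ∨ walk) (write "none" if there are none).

States satisfying waiting ∨ walk: {Yellow, Green, Flashing, Off}.
States satisfying EG (waiting ∨ walk): {Yellow, Green, Flashing, Off}.

{Yellow, Green, Flashing, Off}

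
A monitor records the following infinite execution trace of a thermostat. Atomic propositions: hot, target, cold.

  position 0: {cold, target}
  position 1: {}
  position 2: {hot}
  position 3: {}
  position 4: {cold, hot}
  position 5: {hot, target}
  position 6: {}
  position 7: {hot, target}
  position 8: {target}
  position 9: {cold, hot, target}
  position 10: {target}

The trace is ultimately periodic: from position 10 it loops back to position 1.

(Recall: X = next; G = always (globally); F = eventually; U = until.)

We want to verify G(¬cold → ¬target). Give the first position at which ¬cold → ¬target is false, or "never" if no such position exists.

5

Check ¬cold → ¬target at each position in order: 0 ✓, 1 ✓, 2 ✓, 3 ✓, 4 ✓.
At position 5 the labels are {hot, target}, so ¬cold → ¬target is false there. This is the first violation.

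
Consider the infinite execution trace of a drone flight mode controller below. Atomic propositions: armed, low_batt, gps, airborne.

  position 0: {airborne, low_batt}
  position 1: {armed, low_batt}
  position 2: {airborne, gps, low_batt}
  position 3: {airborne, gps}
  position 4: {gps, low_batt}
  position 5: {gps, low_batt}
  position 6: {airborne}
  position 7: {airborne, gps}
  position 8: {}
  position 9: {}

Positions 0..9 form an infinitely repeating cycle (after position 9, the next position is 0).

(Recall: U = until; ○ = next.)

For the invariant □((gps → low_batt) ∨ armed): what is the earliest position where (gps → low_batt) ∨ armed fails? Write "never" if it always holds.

3

Check (gps → low_batt) ∨ armed at each position in order: 0 ✓, 1 ✓, 2 ✓.
At position 3 the labels are {airborne, gps}, so (gps → low_batt) ∨ armed is false there. This is the first violation.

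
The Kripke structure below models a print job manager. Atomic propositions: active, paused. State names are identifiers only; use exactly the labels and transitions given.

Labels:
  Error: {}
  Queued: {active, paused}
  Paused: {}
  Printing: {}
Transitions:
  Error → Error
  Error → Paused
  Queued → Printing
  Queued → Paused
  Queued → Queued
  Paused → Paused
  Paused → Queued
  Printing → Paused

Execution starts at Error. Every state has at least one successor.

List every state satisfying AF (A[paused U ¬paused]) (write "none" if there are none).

{Error, Paused, Printing}

States satisfying A[paused U ¬paused]: {Error, Paused, Printing}.
States satisfying AF (A[paused U ¬paused]): {Error, Paused, Printing}.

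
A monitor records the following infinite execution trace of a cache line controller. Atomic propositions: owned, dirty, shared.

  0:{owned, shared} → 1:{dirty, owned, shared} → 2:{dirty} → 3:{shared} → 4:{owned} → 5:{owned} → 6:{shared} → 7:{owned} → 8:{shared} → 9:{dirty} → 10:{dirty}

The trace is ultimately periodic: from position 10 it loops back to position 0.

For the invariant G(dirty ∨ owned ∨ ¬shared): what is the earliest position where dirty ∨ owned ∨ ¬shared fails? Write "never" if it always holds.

Check dirty ∨ owned ∨ ¬shared at each position in order: 0 ✓, 1 ✓, 2 ✓.
At position 3 the labels are {shared}, so dirty ∨ owned ∨ ¬shared is false there. This is the first violation.

3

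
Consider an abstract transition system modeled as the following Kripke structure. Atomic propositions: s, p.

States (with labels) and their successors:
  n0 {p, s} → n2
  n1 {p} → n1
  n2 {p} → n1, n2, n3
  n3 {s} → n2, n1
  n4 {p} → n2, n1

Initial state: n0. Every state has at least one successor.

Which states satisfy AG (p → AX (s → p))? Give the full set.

{n1}

States satisfying p → AX (s → p): {n0, n1, n3, n4}.
States satisfying AG (p → AX (s → p)): {n1}.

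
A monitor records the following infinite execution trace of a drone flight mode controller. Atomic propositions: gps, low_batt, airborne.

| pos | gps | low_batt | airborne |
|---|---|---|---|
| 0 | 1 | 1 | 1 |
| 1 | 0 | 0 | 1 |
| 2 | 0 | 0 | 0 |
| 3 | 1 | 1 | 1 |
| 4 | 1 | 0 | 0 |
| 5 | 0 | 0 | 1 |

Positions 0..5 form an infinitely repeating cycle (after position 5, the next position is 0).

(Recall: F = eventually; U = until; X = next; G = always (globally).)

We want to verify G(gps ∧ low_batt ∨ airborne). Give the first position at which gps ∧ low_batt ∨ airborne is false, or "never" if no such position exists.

Check gps ∧ low_batt ∨ airborne at each position in order: 0 ✓, 1 ✓.
At position 2 the labels are {}, so gps ∧ low_batt ∨ airborne is false there. This is the first violation.

2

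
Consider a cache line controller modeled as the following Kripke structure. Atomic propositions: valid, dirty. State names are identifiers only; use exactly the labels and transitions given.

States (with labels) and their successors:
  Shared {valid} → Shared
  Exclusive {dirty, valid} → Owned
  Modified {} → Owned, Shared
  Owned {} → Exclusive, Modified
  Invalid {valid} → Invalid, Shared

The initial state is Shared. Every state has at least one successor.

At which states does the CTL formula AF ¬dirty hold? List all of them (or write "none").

States satisfying ¬dirty: {Shared, Modified, Owned, Invalid}.
States satisfying AF ¬dirty: {Shared, Exclusive, Modified, Owned, Invalid}.

{Shared, Exclusive, Modified, Owned, Invalid}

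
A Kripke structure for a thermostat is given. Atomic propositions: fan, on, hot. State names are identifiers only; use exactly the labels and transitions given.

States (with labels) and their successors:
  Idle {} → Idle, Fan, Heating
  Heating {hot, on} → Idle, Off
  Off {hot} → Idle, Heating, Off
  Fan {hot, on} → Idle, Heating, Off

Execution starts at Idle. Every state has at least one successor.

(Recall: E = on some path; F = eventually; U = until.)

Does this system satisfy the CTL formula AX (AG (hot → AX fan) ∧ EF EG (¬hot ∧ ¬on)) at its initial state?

Does not hold

States satisfying AG (hot → AX fan) ∧ EF EG (¬hot ∧ ¬on): ∅.
States satisfying AX (AG (hot → AX fan) ∧ EF EG (¬hot ∧ ¬on)): ∅.
Idle ∉ Sat(AX (AG (hot → AX fan) ∧ EF EG (¬hot ∧ ¬on))).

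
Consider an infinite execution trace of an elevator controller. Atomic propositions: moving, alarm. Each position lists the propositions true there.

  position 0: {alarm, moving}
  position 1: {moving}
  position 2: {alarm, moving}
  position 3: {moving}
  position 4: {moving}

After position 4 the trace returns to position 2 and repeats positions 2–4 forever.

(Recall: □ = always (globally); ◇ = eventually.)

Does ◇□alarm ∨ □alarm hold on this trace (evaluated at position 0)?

□alarm is false at every position 0..4, so it never becomes true and ◇□alarm fails.
alarm must hold at every position from 0 onward. It fails at position 1, so □alarm is false.
At position 0: ◇□alarm is false; □alarm is false; so ◇□alarm ∨ □alarm is false.

No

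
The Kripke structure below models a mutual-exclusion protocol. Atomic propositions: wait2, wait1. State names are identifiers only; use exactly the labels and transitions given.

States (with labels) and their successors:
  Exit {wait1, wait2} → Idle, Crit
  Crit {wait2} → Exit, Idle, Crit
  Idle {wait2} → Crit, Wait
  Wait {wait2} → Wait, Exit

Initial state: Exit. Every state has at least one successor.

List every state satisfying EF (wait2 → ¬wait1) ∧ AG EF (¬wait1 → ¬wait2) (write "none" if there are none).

States satisfying wait2 → ¬wait1: {Crit, Idle, Wait}.
States satisfying EF (wait2 → ¬wait1): {Exit, Crit, Idle, Wait}.
States satisfying EF (¬wait1 → ¬wait2): {Exit, Crit, Idle, Wait}.
States satisfying AG EF (¬wait1 → ¬wait2): {Exit, Crit, Idle, Wait}.
States satisfying EF (wait2 → ¬wait1) ∧ AG EF (¬wait1 → ¬wait2): {Exit, Crit, Idle, Wait}.

{Exit, Crit, Idle, Wait}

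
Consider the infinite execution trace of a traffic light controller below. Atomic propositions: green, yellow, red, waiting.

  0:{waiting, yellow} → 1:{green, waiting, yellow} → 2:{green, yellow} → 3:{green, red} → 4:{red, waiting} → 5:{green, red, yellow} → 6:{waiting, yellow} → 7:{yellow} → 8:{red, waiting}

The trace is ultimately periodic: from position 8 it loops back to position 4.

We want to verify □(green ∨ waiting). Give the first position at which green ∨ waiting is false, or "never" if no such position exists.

7

Check green ∨ waiting at each position in order: 0 ✓, 1 ✓, 2 ✓, 3 ✓, 4 ✓, 5 ✓, 6 ✓.
At position 7 the labels are {yellow}, so green ∨ waiting is false there. This is the first violation.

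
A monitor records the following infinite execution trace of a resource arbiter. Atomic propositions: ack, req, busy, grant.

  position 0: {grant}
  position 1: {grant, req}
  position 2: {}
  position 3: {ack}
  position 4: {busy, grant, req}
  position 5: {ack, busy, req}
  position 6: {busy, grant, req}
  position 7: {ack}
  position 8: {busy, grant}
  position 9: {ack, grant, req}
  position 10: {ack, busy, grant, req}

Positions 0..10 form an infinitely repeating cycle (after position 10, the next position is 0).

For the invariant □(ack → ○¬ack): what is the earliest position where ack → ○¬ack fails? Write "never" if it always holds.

Check ack → ○¬ack at each position in order: 0 ✓, 1 ✓, 2 ✓, 3 ✓, 4 ✓, 5 ✓, 6 ✓, 7 ✓, 8 ✓.
At position 9 the labels are {ack, grant, req} and the next position 10 has {ack, busy, grant, req}, so ack → ○¬ack is false there. This is the first violation.

9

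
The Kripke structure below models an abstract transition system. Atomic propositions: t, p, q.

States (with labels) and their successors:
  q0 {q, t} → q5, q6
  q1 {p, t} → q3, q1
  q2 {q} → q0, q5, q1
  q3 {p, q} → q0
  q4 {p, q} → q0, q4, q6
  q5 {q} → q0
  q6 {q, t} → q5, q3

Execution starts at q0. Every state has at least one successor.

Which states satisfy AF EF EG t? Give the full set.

States satisfying EF EG t: {q1, q2}.
States satisfying AF EF EG t: {q1, q2}.

{q1, q2}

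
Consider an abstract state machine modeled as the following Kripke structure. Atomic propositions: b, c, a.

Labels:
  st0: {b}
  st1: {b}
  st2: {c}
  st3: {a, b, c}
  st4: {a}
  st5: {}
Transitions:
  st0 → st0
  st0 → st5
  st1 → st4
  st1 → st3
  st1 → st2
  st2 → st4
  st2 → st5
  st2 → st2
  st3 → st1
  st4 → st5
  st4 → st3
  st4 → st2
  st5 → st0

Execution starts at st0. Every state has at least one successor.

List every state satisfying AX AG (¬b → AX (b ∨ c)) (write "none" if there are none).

{st0, st5}

States satisfying AG (¬b → AX (b ∨ c)): {st0, st5}.
States satisfying AX AG (¬b → AX (b ∨ c)): {st0, st5}.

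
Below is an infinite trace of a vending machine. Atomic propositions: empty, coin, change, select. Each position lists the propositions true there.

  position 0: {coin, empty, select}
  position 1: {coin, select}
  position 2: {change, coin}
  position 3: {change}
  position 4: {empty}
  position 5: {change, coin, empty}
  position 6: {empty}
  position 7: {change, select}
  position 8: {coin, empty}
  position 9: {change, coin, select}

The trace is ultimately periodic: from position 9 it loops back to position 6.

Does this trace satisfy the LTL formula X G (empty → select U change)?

Violated

The position after 0 is 1; G (empty → select U change) is false there.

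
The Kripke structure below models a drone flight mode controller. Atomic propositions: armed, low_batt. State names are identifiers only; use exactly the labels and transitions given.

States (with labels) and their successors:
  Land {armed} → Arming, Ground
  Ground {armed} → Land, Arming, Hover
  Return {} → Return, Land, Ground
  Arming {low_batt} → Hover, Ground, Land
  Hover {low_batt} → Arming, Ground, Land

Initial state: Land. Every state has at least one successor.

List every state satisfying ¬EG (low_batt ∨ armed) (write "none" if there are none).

{Return}

States satisfying low_batt ∨ armed: {Land, Ground, Arming, Hover}.
States satisfying EG (low_batt ∨ armed): {Land, Ground, Arming, Hover}.
States satisfying ¬EG (low_batt ∨ armed): {Return}.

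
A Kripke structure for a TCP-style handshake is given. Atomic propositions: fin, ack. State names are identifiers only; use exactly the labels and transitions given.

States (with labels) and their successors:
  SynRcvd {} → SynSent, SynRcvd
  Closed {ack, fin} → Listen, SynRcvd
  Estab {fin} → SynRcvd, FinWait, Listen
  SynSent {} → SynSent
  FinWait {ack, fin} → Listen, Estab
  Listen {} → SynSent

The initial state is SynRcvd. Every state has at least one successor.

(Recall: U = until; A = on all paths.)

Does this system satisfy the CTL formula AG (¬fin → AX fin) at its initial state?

Does not hold

States satisfying ¬fin → AX fin: {Closed, Estab, FinWait}.
States satisfying AG (¬fin → AX fin): ∅.
SynRcvd is reachable from SynRcvd and violates ¬fin → AX fin, so AG fails at SynRcvd.
SynRcvd ∉ Sat(AG (¬fin → AX fin)).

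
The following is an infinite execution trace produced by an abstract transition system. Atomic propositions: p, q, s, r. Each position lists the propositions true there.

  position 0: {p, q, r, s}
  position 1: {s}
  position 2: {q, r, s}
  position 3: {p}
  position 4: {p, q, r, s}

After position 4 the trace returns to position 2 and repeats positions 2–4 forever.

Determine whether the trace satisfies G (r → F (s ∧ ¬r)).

Does not hold

r → F (s ∧ ¬r) must hold at every position from 0 onward. It fails at position 2, so G (r → F (s ∧ ¬r)) is false.
Positions where r holds: 0, 2, 4.
Check F (s ∧ ¬r) at each: 0→ok, 2→fails, 4→fails.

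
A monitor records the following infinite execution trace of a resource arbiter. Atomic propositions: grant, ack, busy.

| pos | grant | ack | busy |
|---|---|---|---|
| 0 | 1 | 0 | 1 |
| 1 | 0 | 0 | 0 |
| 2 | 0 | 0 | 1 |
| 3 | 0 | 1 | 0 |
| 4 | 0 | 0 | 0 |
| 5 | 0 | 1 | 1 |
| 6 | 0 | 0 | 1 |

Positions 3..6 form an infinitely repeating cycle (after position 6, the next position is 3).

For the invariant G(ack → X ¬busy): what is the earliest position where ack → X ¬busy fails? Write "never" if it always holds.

Check ack → X ¬busy at each position in order: 0 ✓, 1 ✓, 2 ✓, 3 ✓, 4 ✓.
At position 5 the labels are {ack, busy} and the next position 6 has {busy}, so ack → X ¬busy is false there. This is the first violation.

5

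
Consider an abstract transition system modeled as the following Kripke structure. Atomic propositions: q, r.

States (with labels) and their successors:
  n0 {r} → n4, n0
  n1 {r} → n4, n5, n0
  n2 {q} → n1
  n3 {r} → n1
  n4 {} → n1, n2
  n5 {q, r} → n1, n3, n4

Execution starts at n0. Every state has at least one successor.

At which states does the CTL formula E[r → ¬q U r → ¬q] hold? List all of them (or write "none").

States satisfying r → ¬q: {n0, n1, n2, n3, n4}.
States satisfying E[r → ¬q U r → ¬q]: {n0, n1, n2, n3, n4}.

{n0, n1, n2, n3, n4}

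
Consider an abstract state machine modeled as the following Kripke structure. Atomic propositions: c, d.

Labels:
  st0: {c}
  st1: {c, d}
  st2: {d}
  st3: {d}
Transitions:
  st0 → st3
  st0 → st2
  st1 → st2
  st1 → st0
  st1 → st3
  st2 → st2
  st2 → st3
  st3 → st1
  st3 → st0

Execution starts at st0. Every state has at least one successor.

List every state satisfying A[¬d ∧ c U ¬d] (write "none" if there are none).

States satisfying ¬d ∧ c: {st0}.
States satisfying ¬d: {st0}.
States satisfying A[¬d ∧ c U ¬d]: {st0}.

{st0}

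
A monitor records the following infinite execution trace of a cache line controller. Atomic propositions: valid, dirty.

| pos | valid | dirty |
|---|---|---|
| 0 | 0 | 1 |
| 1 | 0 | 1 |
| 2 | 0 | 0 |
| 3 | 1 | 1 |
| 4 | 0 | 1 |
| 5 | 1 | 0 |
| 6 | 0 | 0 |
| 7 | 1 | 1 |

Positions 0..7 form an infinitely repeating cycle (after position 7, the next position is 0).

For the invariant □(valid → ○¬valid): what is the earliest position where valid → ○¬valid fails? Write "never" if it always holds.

never

valid → ○¬valid holds at every position 0..7, and those are all the positions the trace ever visits, so the invariant □(valid → ○¬valid) is never violated.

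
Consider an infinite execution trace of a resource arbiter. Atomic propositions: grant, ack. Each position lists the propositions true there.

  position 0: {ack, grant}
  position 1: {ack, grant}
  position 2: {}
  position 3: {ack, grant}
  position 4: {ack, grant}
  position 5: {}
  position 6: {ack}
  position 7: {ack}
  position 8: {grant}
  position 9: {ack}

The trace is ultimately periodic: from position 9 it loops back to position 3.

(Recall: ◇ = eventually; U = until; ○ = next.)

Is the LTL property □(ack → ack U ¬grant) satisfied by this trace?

Holds

ack → ack U ¬grant holds at every position 0..9, and those are all positions ever visited, so □(ack → ack U ¬grant) holds.
Positions where ack holds: 0, 1, 3, 4, 6, 7, 9.
Check ack U ¬grant at each: 0→ok, 1→ok, 3→ok, 4→ok, 6→ok, 7→ok, 9→ok.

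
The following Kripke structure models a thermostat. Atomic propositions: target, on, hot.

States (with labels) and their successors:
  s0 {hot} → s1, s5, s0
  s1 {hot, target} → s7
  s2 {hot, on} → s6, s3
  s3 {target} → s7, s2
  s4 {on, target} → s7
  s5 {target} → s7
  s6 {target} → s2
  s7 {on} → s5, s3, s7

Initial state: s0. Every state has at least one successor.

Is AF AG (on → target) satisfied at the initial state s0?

Violated

States satisfying AG (on → target): ∅.
States satisfying AF AG (on → target): ∅.
There is a path from s0 along which AG (on → target) never holds.
s0 ∉ Sat(AF AG (on → target)).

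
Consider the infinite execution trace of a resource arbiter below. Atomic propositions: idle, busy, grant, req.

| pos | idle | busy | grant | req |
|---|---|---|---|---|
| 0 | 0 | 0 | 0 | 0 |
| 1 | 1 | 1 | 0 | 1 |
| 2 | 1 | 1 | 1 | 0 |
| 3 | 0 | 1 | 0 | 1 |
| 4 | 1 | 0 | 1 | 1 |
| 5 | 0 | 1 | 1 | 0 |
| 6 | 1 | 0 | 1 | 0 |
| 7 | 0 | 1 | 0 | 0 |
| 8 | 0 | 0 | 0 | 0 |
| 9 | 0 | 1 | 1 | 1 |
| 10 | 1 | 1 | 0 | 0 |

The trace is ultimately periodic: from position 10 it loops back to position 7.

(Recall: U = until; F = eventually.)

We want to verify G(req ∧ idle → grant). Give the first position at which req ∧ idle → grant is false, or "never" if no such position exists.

1

Check req ∧ idle → grant at each position in order: 0 ✓.
At position 1 the labels are {busy, idle, req}, so req ∧ idle → grant is false there. This is the first violation.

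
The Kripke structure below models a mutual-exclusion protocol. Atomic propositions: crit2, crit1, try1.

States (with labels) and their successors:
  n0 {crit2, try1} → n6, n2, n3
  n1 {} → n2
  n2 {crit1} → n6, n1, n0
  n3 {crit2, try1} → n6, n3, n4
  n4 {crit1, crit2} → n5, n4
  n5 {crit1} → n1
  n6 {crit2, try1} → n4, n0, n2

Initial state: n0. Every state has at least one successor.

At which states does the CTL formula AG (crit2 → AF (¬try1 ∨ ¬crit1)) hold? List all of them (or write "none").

{n0, n1, n2, n3, n4, n5, n6}

States satisfying crit2 → AF (¬try1 ∨ ¬crit1): {n0, n1, n2, n3, n4, n5, n6}.
States satisfying AG (crit2 → AF (¬try1 ∨ ¬crit1)): {n0, n1, n2, n3, n4, n5, n6}.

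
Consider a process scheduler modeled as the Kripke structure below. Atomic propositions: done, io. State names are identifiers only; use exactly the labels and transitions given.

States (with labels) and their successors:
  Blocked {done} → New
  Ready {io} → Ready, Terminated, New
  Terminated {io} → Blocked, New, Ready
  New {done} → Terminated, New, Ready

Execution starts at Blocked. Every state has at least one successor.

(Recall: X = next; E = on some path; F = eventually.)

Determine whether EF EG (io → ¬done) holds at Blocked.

States satisfying EG (io → ¬done): {Blocked, Ready, Terminated, New}.
States satisfying EF EG (io → ¬done): {Blocked, Ready, Terminated, New}.
Some path from Blocked reaches a state where EG (io → ¬done) holds.
Blocked ∈ Sat(EF EG (io → ¬done)).

Yes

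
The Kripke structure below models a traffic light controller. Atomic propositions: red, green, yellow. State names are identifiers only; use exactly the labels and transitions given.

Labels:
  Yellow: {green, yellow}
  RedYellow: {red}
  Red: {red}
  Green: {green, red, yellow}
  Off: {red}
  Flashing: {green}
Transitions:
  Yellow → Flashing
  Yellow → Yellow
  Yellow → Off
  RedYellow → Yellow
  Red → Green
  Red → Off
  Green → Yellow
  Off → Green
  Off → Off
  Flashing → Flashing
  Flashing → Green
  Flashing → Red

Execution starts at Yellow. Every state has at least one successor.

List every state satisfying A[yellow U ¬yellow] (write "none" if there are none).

States satisfying yellow: {Yellow, Green}.
States satisfying ¬yellow: {RedYellow, Red, Off, Flashing}.
States satisfying A[yellow U ¬yellow]: {RedYellow, Red, Off, Flashing}.

{RedYellow, Red, Off, Flashing}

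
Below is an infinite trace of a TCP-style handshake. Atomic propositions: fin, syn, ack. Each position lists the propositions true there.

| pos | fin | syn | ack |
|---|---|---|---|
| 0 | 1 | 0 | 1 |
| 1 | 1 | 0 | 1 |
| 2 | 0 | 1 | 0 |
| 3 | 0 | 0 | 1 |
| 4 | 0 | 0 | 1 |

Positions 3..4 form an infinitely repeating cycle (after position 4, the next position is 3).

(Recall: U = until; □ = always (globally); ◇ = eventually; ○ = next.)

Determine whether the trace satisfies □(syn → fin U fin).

syn → fin U fin must hold at every position from 0 onward. It fails at position 2, so □(syn → fin U fin) is false.
Positions where syn holds: 2.
Check fin U fin at each: 2→fails.

No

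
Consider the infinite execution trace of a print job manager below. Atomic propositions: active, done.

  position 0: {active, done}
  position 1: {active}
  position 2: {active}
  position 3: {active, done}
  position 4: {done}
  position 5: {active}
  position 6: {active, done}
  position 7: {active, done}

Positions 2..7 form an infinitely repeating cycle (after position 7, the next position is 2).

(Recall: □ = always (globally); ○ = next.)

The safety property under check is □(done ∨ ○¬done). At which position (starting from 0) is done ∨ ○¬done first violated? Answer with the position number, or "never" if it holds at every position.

2

Check done ∨ ○¬done at each position in order: 0 ✓, 1 ✓.
At position 2 the labels are {active} and the next position 3 has {active, done}, so done ∨ ○¬done is false there. This is the first violation.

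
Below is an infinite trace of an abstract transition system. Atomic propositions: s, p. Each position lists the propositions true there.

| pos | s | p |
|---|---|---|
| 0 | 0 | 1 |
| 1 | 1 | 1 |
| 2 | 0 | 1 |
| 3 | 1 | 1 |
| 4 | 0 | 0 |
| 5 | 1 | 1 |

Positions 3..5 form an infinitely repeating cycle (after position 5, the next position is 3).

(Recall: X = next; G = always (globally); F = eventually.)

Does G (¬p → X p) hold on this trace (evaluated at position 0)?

¬p → X p holds at every position 0..5, and those are all positions ever visited, so G (¬p → X p) holds.
Positions where ¬p holds: 4.
Check X p at each: 4→ok.

Satisfied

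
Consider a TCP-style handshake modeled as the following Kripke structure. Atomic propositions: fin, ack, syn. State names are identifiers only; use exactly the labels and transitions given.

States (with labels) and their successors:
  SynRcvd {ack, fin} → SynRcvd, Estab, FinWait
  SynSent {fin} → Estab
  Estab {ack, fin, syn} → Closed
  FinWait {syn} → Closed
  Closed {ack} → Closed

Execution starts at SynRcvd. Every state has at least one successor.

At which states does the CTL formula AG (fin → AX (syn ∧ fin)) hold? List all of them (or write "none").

{FinWait, Closed}

States satisfying fin → AX (syn ∧ fin): {SynSent, FinWait, Closed}.
States satisfying AG (fin → AX (syn ∧ fin)): {FinWait, Closed}.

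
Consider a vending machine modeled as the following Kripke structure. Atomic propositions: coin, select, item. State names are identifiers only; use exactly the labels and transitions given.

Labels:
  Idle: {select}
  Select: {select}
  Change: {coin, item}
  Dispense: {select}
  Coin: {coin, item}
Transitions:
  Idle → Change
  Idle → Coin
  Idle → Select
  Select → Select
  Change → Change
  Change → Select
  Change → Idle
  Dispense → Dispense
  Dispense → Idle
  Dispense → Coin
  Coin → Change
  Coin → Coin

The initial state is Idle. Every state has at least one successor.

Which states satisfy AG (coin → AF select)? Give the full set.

{Select}

States satisfying coin → AF select: {Idle, Select, Dispense}.
States satisfying AG (coin → AF select): {Select}.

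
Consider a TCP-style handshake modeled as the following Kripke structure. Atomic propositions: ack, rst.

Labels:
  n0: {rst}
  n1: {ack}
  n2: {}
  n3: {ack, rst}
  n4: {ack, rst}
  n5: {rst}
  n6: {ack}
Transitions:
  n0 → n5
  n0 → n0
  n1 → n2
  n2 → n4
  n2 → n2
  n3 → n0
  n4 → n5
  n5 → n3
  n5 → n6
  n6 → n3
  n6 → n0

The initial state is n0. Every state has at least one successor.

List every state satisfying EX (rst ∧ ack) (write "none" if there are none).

{n2, n5, n6}

States satisfying rst ∧ ack: {n3, n4}.
States satisfying EX (rst ∧ ack): {n2, n5, n6}.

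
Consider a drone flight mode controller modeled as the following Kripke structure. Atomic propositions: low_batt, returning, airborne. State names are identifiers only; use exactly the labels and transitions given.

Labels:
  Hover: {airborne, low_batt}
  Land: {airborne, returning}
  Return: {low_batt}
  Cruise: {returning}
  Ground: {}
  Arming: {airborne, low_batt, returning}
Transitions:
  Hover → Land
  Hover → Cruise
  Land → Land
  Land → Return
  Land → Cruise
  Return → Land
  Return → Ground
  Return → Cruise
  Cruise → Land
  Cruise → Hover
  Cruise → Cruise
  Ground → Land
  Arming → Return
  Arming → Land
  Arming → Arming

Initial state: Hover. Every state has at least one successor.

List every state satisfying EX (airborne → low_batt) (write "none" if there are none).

{Hover, Land, Return, Cruise, Arming}

States satisfying airborne → low_batt: {Hover, Return, Cruise, Ground, Arming}.
States satisfying EX (airborne → low_batt): {Hover, Land, Return, Cruise, Arming}.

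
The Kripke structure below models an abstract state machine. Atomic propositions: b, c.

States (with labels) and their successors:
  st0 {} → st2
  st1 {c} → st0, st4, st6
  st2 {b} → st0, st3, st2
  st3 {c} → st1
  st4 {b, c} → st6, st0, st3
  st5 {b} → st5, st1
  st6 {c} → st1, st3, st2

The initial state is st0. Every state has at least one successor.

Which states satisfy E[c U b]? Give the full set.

States satisfying c: {st1, st3, st4, st6}.
States satisfying b: {st2, st4, st5}.
States satisfying E[c U b]: {st1, st2, st3, st4, st5, st6}.

{st1, st2, st3, st4, st5, st6}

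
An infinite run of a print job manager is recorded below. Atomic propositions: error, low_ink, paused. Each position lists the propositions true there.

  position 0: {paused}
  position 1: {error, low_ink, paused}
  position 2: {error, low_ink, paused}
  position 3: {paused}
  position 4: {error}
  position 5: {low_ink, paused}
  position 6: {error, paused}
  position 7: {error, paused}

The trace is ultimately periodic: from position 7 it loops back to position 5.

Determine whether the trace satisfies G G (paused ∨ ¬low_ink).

G (paused ∨ ¬low_ink) holds at every position 0..7, and those are all positions ever visited, so G G (paused ∨ ¬low_ink) holds.

Yes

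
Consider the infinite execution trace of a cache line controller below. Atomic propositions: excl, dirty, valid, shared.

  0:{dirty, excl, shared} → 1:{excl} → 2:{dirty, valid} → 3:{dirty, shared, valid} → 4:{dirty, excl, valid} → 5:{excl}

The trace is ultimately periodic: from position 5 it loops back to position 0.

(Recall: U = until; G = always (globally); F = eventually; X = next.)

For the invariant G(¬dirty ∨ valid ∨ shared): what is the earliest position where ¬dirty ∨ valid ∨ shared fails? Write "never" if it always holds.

never

¬dirty ∨ valid ∨ shared holds at every position 0..5, and those are all the positions the trace ever visits, so the invariant G(¬dirty ∨ valid ∨ shared) is never violated.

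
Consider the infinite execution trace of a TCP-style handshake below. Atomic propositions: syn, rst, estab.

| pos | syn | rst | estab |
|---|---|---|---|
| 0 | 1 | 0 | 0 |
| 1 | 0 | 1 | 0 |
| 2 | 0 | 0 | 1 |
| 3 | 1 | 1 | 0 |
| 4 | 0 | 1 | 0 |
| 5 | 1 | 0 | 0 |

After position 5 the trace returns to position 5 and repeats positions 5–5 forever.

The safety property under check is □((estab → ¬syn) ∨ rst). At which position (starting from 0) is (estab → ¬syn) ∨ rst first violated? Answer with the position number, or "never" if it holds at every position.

never

(estab → ¬syn) ∨ rst holds at every position 0..5, and those are all the positions the trace ever visits, so the invariant □((estab → ¬syn) ∨ rst) is never violated.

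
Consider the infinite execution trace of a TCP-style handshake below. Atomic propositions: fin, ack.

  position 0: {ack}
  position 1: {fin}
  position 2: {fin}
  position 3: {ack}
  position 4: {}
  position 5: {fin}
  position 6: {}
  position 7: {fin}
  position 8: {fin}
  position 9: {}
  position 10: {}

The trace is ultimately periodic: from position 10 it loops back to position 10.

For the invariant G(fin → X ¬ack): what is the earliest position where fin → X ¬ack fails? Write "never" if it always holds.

Check fin → X ¬ack at each position in order: 0 ✓, 1 ✓.
At position 2 the labels are {fin} and the next position 3 has {ack}, so fin → X ¬ack is false there. This is the first violation.

2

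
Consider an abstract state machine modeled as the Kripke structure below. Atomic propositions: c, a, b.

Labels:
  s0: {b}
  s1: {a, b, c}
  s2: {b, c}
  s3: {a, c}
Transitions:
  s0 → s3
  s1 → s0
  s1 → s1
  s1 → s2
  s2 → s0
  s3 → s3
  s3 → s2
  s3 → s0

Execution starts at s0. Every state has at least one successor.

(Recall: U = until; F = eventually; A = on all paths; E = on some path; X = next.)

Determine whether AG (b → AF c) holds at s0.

States satisfying b → AF c: {s0, s1, s2, s3}.
States satisfying AG (b → AF c): {s0, s1, s2, s3}.
Every state reachable from s0 satisfies b → AF c.
s0 ∈ Sat(AG (b → AF c)).

Satisfied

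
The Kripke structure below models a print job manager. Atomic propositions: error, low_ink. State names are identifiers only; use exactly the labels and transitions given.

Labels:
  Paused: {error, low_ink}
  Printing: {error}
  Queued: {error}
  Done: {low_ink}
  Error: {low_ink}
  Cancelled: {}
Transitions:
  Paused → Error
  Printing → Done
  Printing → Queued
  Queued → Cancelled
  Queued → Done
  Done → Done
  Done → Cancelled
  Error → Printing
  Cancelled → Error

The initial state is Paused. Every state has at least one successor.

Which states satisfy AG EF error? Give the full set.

States satisfying EF error: {Paused, Printing, Queued, Done, Error, Cancelled}.
States satisfying AG EF error: {Paused, Printing, Queued, Done, Error, Cancelled}.

{Paused, Printing, Queued, Done, Error, Cancelled}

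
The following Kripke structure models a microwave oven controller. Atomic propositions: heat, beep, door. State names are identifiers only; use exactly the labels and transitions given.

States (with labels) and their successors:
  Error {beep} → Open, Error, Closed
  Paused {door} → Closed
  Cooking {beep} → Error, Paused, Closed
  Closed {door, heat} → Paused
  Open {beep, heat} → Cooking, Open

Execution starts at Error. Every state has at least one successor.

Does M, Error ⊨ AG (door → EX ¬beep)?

Yes

States satisfying door → EX ¬beep: {Error, Paused, Cooking, Closed, Open}.
States satisfying AG (door → EX ¬beep): {Error, Paused, Cooking, Closed, Open}.
Every state reachable from Error satisfies door → EX ¬beep.
Error ∈ Sat(AG (door → EX ¬beep)).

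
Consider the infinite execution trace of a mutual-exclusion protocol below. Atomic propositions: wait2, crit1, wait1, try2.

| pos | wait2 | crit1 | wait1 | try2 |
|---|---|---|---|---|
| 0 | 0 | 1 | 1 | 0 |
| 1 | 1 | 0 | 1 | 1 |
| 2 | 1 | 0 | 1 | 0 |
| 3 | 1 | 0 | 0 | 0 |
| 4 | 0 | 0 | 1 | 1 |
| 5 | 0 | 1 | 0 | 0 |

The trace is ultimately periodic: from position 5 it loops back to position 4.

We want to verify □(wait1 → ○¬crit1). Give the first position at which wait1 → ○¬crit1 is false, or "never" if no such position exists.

Check wait1 → ○¬crit1 at each position in order: 0 ✓, 1 ✓, 2 ✓, 3 ✓.
At position 4 the labels are {try2, wait1} and the next position 5 has {crit1}, so wait1 → ○¬crit1 is false there. This is the first violation.

4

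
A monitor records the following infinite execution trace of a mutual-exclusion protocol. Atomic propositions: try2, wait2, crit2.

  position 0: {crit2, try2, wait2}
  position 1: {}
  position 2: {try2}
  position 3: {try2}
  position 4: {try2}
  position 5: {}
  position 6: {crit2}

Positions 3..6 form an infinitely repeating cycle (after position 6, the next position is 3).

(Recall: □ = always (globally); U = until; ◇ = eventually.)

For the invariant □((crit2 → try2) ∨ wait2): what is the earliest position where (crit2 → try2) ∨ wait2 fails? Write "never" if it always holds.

6

Check (crit2 → try2) ∨ wait2 at each position in order: 0 ✓, 1 ✓, 2 ✓, 3 ✓, 4 ✓, 5 ✓.
At position 6 the labels are {crit2}, so (crit2 → try2) ∨ wait2 is false there. This is the first violation.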